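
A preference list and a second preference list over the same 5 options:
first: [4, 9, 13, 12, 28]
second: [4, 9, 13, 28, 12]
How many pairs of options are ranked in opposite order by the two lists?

There is 1 pair.

Assign each item its position (1..5) in the first ordering, then rewrite the second ordering as that position sequence:
positions: 4→1, 9→2, 13→3, 12→4, 28→5
second ordering as positions: [1, 2, 3, 5, 4]
Discordant pairs = inversions in this position sequence.
1: 0
2: 0
3: 0
5: 4 → 1
4: 0
Total: 0 + 0 + 0 + 1 + 0 = 1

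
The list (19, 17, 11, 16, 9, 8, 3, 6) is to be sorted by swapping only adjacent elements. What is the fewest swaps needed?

Each adjacent swap fixes exactly one inversion, so the minimum swap count equals the number of inversions.
Count inversions — for each element, later elements that are smaller:
19: 17, 11, 16, 9, 8, 3, 6 → 7
17: 11, 16, 9, 8, 3, 6 → 6
11: 9, 8, 3, 6 → 4
16: 9, 8, 3, 6 → 4
9: 8, 3, 6 → 3
8: 3, 6 → 2
3: none → 0
6: none → 0
Total inversions: 7 + 6 + 4 + 4 + 3 + 2 + 0 + 0 = 26

There are 26 adjacent swaps.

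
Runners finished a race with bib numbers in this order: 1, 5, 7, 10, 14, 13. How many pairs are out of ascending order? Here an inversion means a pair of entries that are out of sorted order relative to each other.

Out-of-order pairs: 1

Inversion pairs (indices are 0-based):
(4,5): 14 > 13
That's 1 pair.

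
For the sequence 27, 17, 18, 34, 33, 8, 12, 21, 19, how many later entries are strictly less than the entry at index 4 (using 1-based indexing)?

5

The element at index 4 is 34.
Elements after it: 33, 8, 12, 21, 19
Those smaller than 34: 33, 8, 12, 21, 19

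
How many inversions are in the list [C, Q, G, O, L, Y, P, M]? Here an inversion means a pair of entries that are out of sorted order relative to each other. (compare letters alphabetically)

Inversions: 10

For each element, count later entries that are smaller:
C: 0
Q: 5
G: 0
O: 2
L: 0
Y: 2
P: 1
M: 0
Sum: 0 + 5 + 0 + 2 + 0 + 2 + 1 + 0 = 10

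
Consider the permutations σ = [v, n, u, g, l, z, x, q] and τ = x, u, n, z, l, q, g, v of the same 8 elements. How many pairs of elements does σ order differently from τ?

17 discordant pairs

Assign each item its position (1..8) in the first ordering, then rewrite the second ordering as that position sequence:
positions: v→1, n→2, u→3, g→4, l→5, z→6, x→7, q→8
second ordering as positions: [7, 3, 2, 6, 5, 8, 4, 1]
Discordant pairs = inversions in this position sequence.
7: 3, 2, 6, 5, 4, 1 → 6
3: 2, 1 → 2
2: 1 → 1
6: 5, 4, 1 → 3
5: 4, 1 → 2
8: 4, 1 → 2
4: 1 → 1
1: 0
Total: 6 + 2 + 1 + 3 + 2 + 2 + 1 + 0 = 17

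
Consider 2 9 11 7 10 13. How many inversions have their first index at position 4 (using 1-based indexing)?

0

The element at index 4 is 7.
Elements after it: 10, 13
None of them are smaller than 7.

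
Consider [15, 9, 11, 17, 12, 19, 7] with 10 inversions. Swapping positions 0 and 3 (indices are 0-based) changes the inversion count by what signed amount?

Positions 0 and 3 hold 15 and 17; after swapping, the array is [17, 9, 11, 15, 12, 19, 7].
Sweep left to right; for each value list the smaller values that follow it:
17 → 9, 11, 15, 12, 7 → 5
9 → 7 → 1
11 → 7 → 1
15 → 12, 7 → 2
12 → 7 → 1
19 → 7 → 1
7 → none → 0
Sum: 5 + 1 + 1 + 2 + 1 + 1 + 0 = 11
Change: 11 − 10 = +1

+1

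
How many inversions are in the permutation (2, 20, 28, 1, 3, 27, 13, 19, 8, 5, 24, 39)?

25

Count, for each position, how many later elements it exceeds:
2 → 1 → 1
20 → 1, 3, 13, 19, 8, 5 → 6
28 → 1, 3, 27, 13, 19, 8, 5, 24 → 8
1 → none → 0
3 → none → 0
27 → 13, 19, 8, 5, 24 → 5
13 → 8, 5 → 2
19 → 8, 5 → 2
8 → 5 → 1
5 → none → 0
24 → none → 0
39 → none → 0
Sum: 1 + 6 + 8 + 0 + 0 + 5 + 2 + 2 + 1 + 0 + 0 + 0 = 25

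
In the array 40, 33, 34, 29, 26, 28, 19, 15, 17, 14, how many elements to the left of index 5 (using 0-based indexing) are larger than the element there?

4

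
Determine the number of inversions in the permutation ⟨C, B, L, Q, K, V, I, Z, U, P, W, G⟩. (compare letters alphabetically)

For each element, count later entries that are smaller:
C: 1
B: 0
L: 3
Q: 4
K: 2
V: 4
I: 1
Z: 4
U: 2
P: 1
W: 1
G: 0
Sum: 1 + 0 + 3 + 4 + 2 + 4 + 1 + 4 + 2 + 1 + 1 + 0 = 23

23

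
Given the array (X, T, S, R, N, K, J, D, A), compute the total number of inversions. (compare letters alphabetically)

36

Count, for each position, how many later elements it exceeds:
X: 8
T: 7
S: 6
R: 5
N: 4
K: 3
J: 2
D: 1
A: 0
Sum: 8 + 7 + 6 + 5 + 4 + 3 + 2 + 1 + 0 = 36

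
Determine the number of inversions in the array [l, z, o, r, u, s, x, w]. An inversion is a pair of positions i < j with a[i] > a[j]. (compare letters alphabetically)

8 inversions

Sweep left to right; for each value list the smaller values that follow it:
l: 0
z: 6
o: 0
r: 0
u: 1
s: 0
x: 1
w: 0
Sum: 0 + 6 + 0 + 0 + 1 + 0 + 1 + 0 = 8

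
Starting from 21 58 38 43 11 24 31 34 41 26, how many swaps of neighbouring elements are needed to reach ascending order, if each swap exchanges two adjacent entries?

23

Each adjacent swap fixes exactly one inversion, so the minimum swap count equals the number of inversions.
Count inversions — for each element, later elements that are smaller:
21: 11 → 1
58: 38, 43, 11, 24, 31, 34, 41, 26 → 8
38: 11, 24, 31, 34, 26 → 5
43: 11, 24, 31, 34, 41, 26 → 6
11: none → 0
24: none → 0
31: 26 → 1
34: 26 → 1
41: 26 → 1
26: none → 0
Total inversions: 1 + 8 + 5 + 6 + 0 + 0 + 1 + 1 + 1 + 0 = 23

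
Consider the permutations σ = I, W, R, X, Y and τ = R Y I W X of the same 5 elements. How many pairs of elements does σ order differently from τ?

5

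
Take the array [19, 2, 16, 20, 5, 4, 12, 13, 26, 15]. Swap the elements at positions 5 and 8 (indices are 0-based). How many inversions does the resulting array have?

Positions 5 and 8 hold 4 and 26; after swapping, the array is [19, 2, 16, 20, 5, 26, 12, 13, 4, 15].
Count, for each position, how many later elements it exceeds:
19 → 2, 16, 5, 12, 13, 4, 15 → 7
2 → none → 0
16 → 5, 12, 13, 4, 15 → 5
20 → 5, 12, 13, 4, 15 → 5
5 → 4 → 1
26 → 12, 13, 4, 15 → 4
12 → 4 → 1
13 → 4 → 1
4 → none → 0
15 → none → 0
Sum: 7 + 0 + 5 + 5 + 1 + 4 + 1 + 1 + 0 + 0 = 24

There are 24 inversions.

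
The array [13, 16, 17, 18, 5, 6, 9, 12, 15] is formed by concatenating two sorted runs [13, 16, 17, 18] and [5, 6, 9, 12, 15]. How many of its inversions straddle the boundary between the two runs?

19

Count, for every r in R, how many entries of L exceed r:
r = 5: 13, 16, 17, 18 → 4
r = 6: 13, 16, 17, 18 → 4
r = 9: 13, 16, 17, 18 → 4
r = 12: 13, 16, 17, 18 → 4
r = 15: 16, 17, 18 → 3
Cross-inversions: 4 + 4 + 4 + 4 + 3 = 19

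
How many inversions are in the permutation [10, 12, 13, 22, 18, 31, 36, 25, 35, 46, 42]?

5

Sweep left to right; for each value list the smaller values that follow it:
10: 0
12: 0
13: 0
22: 1
18: 0
31: 1
36: 2
25: 0
35: 0
46: 1
42: 0
Sum: 0 + 0 + 0 + 1 + 0 + 1 + 2 + 0 + 0 + 1 + 0 = 5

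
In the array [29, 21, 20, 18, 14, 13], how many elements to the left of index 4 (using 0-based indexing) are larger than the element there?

4

The element at index 4 is 14.
Elements before it: 29, 21, 20, 18
Those larger than 14: 29, 21, 20, 18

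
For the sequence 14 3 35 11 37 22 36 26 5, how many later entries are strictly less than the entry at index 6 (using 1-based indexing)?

1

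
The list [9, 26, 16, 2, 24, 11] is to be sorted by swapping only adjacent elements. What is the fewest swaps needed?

8 swaps

The minimum number of adjacent swaps to sort an array equals its inversion count, since every such swap removes exactly one inversion.
Count inversions — for each element, later elements that are smaller:
9: 2 → 1
26: 16, 2, 24, 11 → 4
16: 2, 11 → 2
2: none → 0
24: 11 → 1
11: none → 0
Total inversions: 1 + 4 + 2 + 0 + 1 + 0 = 8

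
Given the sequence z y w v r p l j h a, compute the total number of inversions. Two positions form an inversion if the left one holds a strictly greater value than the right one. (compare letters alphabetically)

Element-by-element contributions:
z: 9
y: 8
w: 7
v: 6
r: 5
p: 4
l: 3
j: 2
h: 1
a: 0
Sum: 9 + 8 + 7 + 6 + 5 + 4 + 3 + 2 + 1 + 0 = 45

45 out-of-order pairs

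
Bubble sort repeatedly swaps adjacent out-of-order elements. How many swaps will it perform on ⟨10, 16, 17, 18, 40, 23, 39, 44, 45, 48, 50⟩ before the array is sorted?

Minimum adjacent swaps = number of inversions (each swap of adjacent out-of-order elements removes one inversion and no swap can remove more).
Count inversions — for each element, later elements that are smaller:
10: none → 0
16: none → 0
17: none → 0
18: none → 0
40: 23, 39 → 2
23: none → 0
39: none → 0
44: none → 0
45: none → 0
48: none → 0
50: none → 0
Total inversions: 0 + 0 + 0 + 0 + 2 + 0 + 0 + 0 + 0 + 0 + 0 = 2

2 swaps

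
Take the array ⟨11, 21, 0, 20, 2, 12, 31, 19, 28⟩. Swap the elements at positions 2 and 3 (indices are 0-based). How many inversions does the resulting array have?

13 inversions

Positions 2 and 3 hold 0 and 20; after swapping, the array is [11, 21, 20, 0, 2, 12, 31, 19, 28].
Count, for each position, how many later elements it exceeds:
11: 2
21: 5
20: 4
0: 0
2: 0
12: 0
31: 2
19: 0
28: 0
Sum: 2 + 5 + 4 + 0 + 0 + 0 + 2 + 0 + 0 = 13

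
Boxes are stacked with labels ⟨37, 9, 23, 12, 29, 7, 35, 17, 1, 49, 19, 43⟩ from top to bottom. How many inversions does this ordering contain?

29 inversions

For each element, count later entries that are smaller:
37: 9
9: 2
23: 5
12: 2
29: 4
7: 1
35: 3
17: 1
1: 0
49: 2
19: 0
43: 0
Sum: 9 + 2 + 5 + 2 + 4 + 1 + 3 + 1 + 0 + 2 + 0 + 0 = 29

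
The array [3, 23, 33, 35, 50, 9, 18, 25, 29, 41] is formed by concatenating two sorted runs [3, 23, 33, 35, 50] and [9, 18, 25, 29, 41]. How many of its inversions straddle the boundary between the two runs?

Count, for every r in R, how many entries of L exceed r:
r = 9: 23, 33, 35, 50 → 4
r = 18: 23, 33, 35, 50 → 4
r = 25: 33, 35, 50 → 3
r = 29: 33, 35, 50 → 3
r = 41: 50 → 1
Cross-inversions: 4 + 4 + 3 + 3 + 1 = 15

15 split inversions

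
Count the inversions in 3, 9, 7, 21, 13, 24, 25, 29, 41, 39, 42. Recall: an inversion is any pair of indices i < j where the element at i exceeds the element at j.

Element-by-element contributions:
3 → none → 0
9 → 7 → 1
7 → none → 0
21 → 13 → 1
13 → none → 0
24 → none → 0
25 → none → 0
29 → none → 0
41 → 39 → 1
39 → none → 0
42 → none → 0
Sum: 0 + 1 + 0 + 1 + 0 + 0 + 0 + 0 + 1 + 0 + 0 = 3

3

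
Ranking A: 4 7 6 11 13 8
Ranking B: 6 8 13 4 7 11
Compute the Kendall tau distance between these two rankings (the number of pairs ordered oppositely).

9 discordant pairs

Assign each item its position (1..6) in the first ordering, then rewrite the second ordering as that position sequence:
positions: 4→1, 7→2, 6→3, 11→4, 13→5, 8→6
second ordering as positions: [3, 6, 5, 1, 2, 4]
Discordant pairs = inversions in this position sequence.
3: 1, 2 → 2
6: 5, 1, 2, 4 → 4
5: 1, 2, 4 → 3
1: 0
2: 0
4: 0
Total: 2 + 4 + 3 + 0 + 0 + 0 = 9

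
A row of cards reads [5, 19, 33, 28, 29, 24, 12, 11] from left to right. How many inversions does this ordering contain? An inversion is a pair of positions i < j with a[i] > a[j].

16

Sweep left to right; for each value list the smaller values that follow it:
5 → none → 0
19 → 12, 11 → 2
33 → 28, 29, 24, 12, 11 → 5
28 → 24, 12, 11 → 3
29 → 24, 12, 11 → 3
24 → 12, 11 → 2
12 → 11 → 1
11 → none → 0
Sum: 0 + 2 + 5 + 3 + 3 + 2 + 1 + 0 = 16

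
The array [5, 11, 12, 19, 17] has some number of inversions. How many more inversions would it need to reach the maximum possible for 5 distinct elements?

9 inversions short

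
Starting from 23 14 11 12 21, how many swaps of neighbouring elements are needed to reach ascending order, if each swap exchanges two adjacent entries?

Adjacent swaps: 6

Each adjacent swap fixes exactly one inversion, so the minimum swap count equals the number of inversions.
Count inversions — for each element, later elements that are smaller:
23: 14, 11, 12, 21 → 4
14: 11, 12 → 2
11: none → 0
12: none → 0
21: none → 0
Total inversions: 4 + 2 + 0 + 0 + 0 = 6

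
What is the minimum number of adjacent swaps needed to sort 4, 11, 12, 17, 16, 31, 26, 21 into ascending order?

Each adjacent swap fixes exactly one inversion, so the minimum swap count equals the number of inversions.
Count inversions — for each element, later elements that are smaller:
4: none → 0
11: none → 0
12: none → 0
17: 16 → 1
16: none → 0
31: 26, 21 → 2
26: 21 → 1
21: none → 0
Total inversions: 0 + 0 + 0 + 1 + 0 + 2 + 1 + 0 = 4

4 adjacent swaps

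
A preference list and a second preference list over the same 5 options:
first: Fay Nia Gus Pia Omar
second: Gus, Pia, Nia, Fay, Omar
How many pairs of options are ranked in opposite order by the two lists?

5 pairs

Assign each item its position (1..5) in the first ordering, then rewrite the second ordering as that position sequence:
positions: Fay→1, Nia→2, Gus→3, Pia→4, Omar→5
second ordering as positions: [3, 4, 2, 1, 5]
Discordant pairs = inversions in this position sequence.
3: 2, 1 → 2
4: 2, 1 → 2
2: 1 → 1
1: 0
5: 0
Total: 2 + 2 + 1 + 0 + 0 = 5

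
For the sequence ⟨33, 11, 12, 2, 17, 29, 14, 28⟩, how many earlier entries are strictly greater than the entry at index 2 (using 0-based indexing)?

1

The element at index 2 is 12.
Elements before it: 33, 11
Those larger than 12: 33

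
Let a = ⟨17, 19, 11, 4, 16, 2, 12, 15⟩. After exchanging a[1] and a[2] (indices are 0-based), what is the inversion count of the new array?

17

Positions 1 and 2 hold 19 and 11; after swapping, the array is [17, 11, 19, 4, 16, 2, 12, 15].
Element-by-element contributions:
17: 6
11: 2
19: 5
4: 1
16: 3
2: 0
12: 0
15: 0
Sum: 6 + 2 + 5 + 1 + 3 + 0 + 0 + 0 = 17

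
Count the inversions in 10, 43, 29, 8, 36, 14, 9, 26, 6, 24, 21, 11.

Count, for each position, how many later elements it exceeds:
10 → 8, 9, 6 → 3
43 → 29, 8, 36, 14, 9, 26, 6, 24, 21, 11 → 10
29 → 8, 14, 9, 26, 6, 24, 21, 11 → 8
8 → 6 → 1
36 → 14, 9, 26, 6, 24, 21, 11 → 7
14 → 9, 6, 11 → 3
9 → 6 → 1
26 → 6, 24, 21, 11 → 4
6 → none → 0
24 → 21, 11 → 2
21 → 11 → 1
11 → none → 0
Sum: 3 + 10 + 8 + 1 + 7 + 3 + 1 + 4 + 0 + 2 + 1 + 0 = 40

There are 40 inversions.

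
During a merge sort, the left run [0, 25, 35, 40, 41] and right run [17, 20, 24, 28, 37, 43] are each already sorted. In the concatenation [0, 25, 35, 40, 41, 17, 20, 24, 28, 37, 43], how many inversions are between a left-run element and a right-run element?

17

Count, for every r in R, how many entries of L exceed r:
r = 17: 25, 35, 40, 41 → 4
r = 20: 25, 35, 40, 41 → 4
r = 24: 25, 35, 40, 41 → 4
r = 28: 35, 40, 41 → 3
r = 37: 40, 41 → 2
r = 43: none → 0
Cross-inversions: 4 + 4 + 4 + 3 + 2 + 0 = 17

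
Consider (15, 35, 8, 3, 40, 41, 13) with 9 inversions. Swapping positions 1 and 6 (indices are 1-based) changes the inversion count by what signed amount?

+5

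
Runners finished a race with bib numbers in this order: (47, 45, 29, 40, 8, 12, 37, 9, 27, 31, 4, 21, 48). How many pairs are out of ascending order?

48 inversions

Count, for each position, how many later elements it exceeds:
47 → 45, 29, 40, 8, 12, 37, 9, 27, 31, 4, 21 → 11
45 → 29, 40, 8, 12, 37, 9, 27, 31, 4, 21 → 10
29 → 8, 12, 9, 27, 4, 21 → 6
40 → 8, 12, 37, 9, 27, 31, 4, 21 → 8
8 → 4 → 1
12 → 9, 4 → 2
37 → 9, 27, 31, 4, 21 → 5
9 → 4 → 1
27 → 4, 21 → 2
31 → 4, 21 → 2
4 → none → 0
21 → none → 0
48 → none → 0
Sum: 11 + 10 + 6 + 8 + 1 + 2 + 5 + 1 + 2 + 2 + 0 + 0 + 0 = 48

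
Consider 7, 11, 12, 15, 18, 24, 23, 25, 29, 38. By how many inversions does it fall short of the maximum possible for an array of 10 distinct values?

Maximum inversions for 10 distinct elements is C(10, 2) = 10·9/2 = 45.
Current inversions — for each element, count later smaller elements:
7: 0
11: 0
12: 0
15: 0
18: 0
24: 1
23: 0
25: 0
29: 0
38: 0
Current total: 0 + 0 + 0 + 0 + 0 + 1 + 0 + 0 + 0 + 0 = 1
Shortfall: 45 − 1 = 44

44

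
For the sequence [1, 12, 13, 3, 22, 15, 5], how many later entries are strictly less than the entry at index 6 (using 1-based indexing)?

1

The element at index 6 is 15.
Elements after it: 5
Those smaller than 15: 5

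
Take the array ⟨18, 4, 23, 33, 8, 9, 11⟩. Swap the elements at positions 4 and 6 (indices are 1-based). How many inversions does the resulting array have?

9

Positions 4 and 6 hold 33 and 9; after swapping, the array is [18, 4, 23, 9, 8, 33, 11].
Element-by-element contributions:
18 → 4, 9, 8, 11 → 4
4 → none → 0
23 → 9, 8, 11 → 3
9 → 8 → 1
8 → none → 0
33 → 11 → 1
11 → none → 0
Sum: 4 + 0 + 3 + 1 + 0 + 1 + 0 = 9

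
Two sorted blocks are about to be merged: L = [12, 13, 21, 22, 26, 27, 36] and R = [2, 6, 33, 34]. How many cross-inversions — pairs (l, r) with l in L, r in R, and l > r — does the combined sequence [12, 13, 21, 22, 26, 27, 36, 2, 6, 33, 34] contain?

There are 16 cross-inversions.

Take each right-half value and tally the left-half values above it:
r = 2: 12, 13, 21, 22, 26, 27, 36 → 7
r = 6: 12, 13, 21, 22, 26, 27, 36 → 7
r = 33: 36 → 1
r = 34: 36 → 1
Cross-inversions: 7 + 7 + 1 + 1 = 16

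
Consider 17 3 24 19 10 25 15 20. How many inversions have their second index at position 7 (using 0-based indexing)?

2

The element at index 7 is 20.
Elements before it: 17, 3, 24, 19, 10, 25, 15
Those larger than 20: 24, 25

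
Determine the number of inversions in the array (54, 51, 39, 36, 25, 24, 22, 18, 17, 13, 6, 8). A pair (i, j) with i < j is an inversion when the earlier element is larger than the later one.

65

Element-by-element contributions:
54 → 51, 39, 36, 25, 24, 22, 18, 17, 13, 6, 8 → 11
51 → 39, 36, 25, 24, 22, 18, 17, 13, 6, 8 → 10
39 → 36, 25, 24, 22, 18, 17, 13, 6, 8 → 9
36 → 25, 24, 22, 18, 17, 13, 6, 8 → 8
25 → 24, 22, 18, 17, 13, 6, 8 → 7
24 → 22, 18, 17, 13, 6, 8 → 6
22 → 18, 17, 13, 6, 8 → 5
18 → 17, 13, 6, 8 → 4
17 → 13, 6, 8 → 3
13 → 6, 8 → 2
6 → none → 0
8 → none → 0
Sum: 11 + 10 + 9 + 8 + 7 + 6 + 5 + 4 + 3 + 2 + 0 + 0 = 65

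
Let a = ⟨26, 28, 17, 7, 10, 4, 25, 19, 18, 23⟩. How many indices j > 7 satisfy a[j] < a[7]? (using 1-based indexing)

3

The element at index 7 is 25.
Elements after it: 19, 18, 23
Those smaller than 25: 19, 18, 23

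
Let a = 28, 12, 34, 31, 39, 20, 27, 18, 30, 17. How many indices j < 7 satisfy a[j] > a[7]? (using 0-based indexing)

6

The element at index 7 is 18.
Elements before it: 28, 12, 34, 31, 39, 20, 27
Those larger than 18: 28, 34, 31, 39, 20, 27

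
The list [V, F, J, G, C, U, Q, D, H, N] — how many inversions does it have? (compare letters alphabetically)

24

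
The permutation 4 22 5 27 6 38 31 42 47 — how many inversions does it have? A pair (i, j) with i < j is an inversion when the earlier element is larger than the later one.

4 inversions

For each element, count later entries that are smaller:
4 → none → 0
22 → 5, 6 → 2
5 → none → 0
27 → 6 → 1
6 → none → 0
38 → 31 → 1
31 → none → 0
42 → none → 0
47 → none → 0
Sum: 0 + 2 + 0 + 1 + 0 + 1 + 0 + 0 + 0 = 4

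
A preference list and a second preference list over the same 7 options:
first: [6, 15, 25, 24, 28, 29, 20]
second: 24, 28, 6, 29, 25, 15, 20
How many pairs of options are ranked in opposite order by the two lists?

9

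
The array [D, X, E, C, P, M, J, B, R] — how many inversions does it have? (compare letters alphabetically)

Element-by-element contributions:
D: 2
X: 7
E: 2
C: 1
P: 3
M: 2
J: 1
B: 0
R: 0
Sum: 2 + 7 + 2 + 1 + 3 + 2 + 1 + 0 + 0 = 18

18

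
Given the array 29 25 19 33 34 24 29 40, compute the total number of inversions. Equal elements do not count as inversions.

For each element, count later entries that are smaller:
29: 3
25: 2
19: 0
33: 2
34: 2
24: 0
29: 0
40: 0
Sum: 3 + 2 + 0 + 2 + 2 + 0 + 0 + 0 = 9

9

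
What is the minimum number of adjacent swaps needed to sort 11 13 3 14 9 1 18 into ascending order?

Swaps: 10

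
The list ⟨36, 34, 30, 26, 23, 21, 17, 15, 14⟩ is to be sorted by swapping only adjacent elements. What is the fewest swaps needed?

Each adjacent swap fixes exactly one inversion, so the minimum swap count equals the number of inversions.
Count inversions — for each element, later elements that are smaller:
36: 34, 30, 26, 23, 21, 17, 15, 14 → 8
34: 30, 26, 23, 21, 17, 15, 14 → 7
30: 26, 23, 21, 17, 15, 14 → 6
26: 23, 21, 17, 15, 14 → 5
23: 21, 17, 15, 14 → 4
21: 17, 15, 14 → 3
17: 15, 14 → 2
15: 14 → 1
14: none → 0
Total inversions: 8 + 7 + 6 + 5 + 4 + 3 + 2 + 1 + 0 = 36

36 swaps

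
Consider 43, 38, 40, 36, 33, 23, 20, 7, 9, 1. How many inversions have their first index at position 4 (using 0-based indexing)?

5

The element at index 4 is 33.
Elements after it: 23, 20, 7, 9, 1
Those smaller than 33: 23, 20, 7, 9, 1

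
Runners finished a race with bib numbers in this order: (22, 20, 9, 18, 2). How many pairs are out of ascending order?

9

Element-by-element contributions:
22: 4
20: 3
9: 1
18: 1
2: 0
Sum: 4 + 3 + 1 + 1 + 0 = 9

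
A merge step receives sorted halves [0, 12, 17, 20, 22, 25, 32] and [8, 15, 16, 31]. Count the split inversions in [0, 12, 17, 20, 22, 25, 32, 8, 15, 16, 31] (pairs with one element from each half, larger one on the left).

Take each right-half value and tally the left-half values above it:
r = 8: 12, 17, 20, 22, 25, 32 → 6
r = 15: 17, 20, 22, 25, 32 → 5
r = 16: 17, 20, 22, 25, 32 → 5
r = 31: 32 → 1
Cross-inversions: 6 + 5 + 5 + 1 = 17

Cross-inversions: 17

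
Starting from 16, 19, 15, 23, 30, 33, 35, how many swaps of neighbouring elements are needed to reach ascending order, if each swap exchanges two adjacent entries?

2 adjacent swaps

Each adjacent swap fixes exactly one inversion, so the minimum swap count equals the number of inversions.
Count inversions — for each element, later elements that are smaller:
16: 15 → 1
19: 15 → 1
15: none → 0
23: none → 0
30: none → 0
33: none → 0
35: none → 0
Total inversions: 1 + 1 + 0 + 0 + 0 + 0 + 0 = 2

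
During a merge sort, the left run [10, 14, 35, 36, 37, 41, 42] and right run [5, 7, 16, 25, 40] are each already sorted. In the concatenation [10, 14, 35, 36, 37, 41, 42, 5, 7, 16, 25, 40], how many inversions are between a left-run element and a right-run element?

Count, for every r in R, how many entries of L exceed r:
r = 5: 10, 14, 35, 36, 37, 41, 42 → 7
r = 7: 10, 14, 35, 36, 37, 41, 42 → 7
r = 16: 35, 36, 37, 41, 42 → 5
r = 25: 35, 36, 37, 41, 42 → 5
r = 40: 41, 42 → 2
Cross-inversions: 7 + 7 + 5 + 5 + 2 = 26

26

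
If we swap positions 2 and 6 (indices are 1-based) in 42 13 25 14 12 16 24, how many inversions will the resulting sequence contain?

15 inversions

Positions 2 and 6 hold 13 and 16; after swapping, the array is [42, 16, 25, 14, 12, 13, 24].
Sweep left to right; for each value list the smaller values that follow it:
42: 6
16: 3
25: 4
14: 2
12: 0
13: 0
24: 0
Sum: 6 + 3 + 4 + 2 + 0 + 0 + 0 = 15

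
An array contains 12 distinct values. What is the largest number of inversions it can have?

66 inversions

A reversed (strictly descending) arrangement makes every pair an inversion, giving C(12, 2) inversions.
C(12, 2) = 12·11/2 = 66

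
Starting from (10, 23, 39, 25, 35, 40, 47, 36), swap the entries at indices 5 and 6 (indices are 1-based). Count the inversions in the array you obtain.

6

Positions 5 and 6 hold 35 and 40; after swapping, the array is [10, 23, 39, 25, 40, 35, 47, 36].
Count, for each position, how many later elements it exceeds:
10: 0
23: 0
39: 3
25: 0
40: 2
35: 0
47: 1
36: 0
Sum: 0 + 0 + 3 + 0 + 2 + 0 + 1 + 0 = 6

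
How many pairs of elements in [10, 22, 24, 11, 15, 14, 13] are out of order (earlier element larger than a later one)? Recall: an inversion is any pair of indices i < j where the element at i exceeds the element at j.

Count, for each position, how many later elements it exceeds:
10 → none → 0
22 → 11, 15, 14, 13 → 4
24 → 11, 15, 14, 13 → 4
11 → none → 0
15 → 14, 13 → 2
14 → 13 → 1
13 → none → 0
Sum: 0 + 4 + 4 + 0 + 2 + 1 + 0 = 11

Inversions: 11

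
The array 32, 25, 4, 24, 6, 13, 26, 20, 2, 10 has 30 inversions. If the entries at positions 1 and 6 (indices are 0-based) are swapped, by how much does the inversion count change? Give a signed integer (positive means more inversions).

+1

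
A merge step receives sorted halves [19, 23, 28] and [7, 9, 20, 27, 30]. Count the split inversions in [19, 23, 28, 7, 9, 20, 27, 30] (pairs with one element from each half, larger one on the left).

Count, for every r in R, how many entries of L exceed r:
r = 7: 19, 23, 28 → 3
r = 9: 19, 23, 28 → 3
r = 20: 23, 28 → 2
r = 27: 28 → 1
r = 30: none → 0
Cross-inversions: 3 + 3 + 2 + 1 + 0 = 9

9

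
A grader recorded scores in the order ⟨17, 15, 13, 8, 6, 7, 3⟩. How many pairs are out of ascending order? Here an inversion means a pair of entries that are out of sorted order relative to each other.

20

Element-by-element contributions:
17: 6
15: 5
13: 4
8: 3
6: 1
7: 1
3: 0
Sum: 6 + 5 + 4 + 3 + 1 + 1 + 0 = 20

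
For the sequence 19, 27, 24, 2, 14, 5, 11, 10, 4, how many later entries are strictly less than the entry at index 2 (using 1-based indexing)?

7

The element at index 2 is 27.
Elements after it: 24, 2, 14, 5, 11, 10, 4
Those smaller than 27: 24, 2, 14, 5, 11, 10, 4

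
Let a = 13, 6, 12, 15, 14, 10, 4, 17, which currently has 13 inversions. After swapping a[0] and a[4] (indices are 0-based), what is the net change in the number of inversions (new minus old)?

Positions 0 and 4 hold 13 and 14; after swapping, the array is [14, 6, 12, 15, 13, 10, 4, 17].
Element-by-element contributions:
14: 5
6: 1
12: 2
15: 3
13: 2
10: 1
4: 0
17: 0
Sum: 5 + 1 + 2 + 3 + 2 + 1 + 0 + 0 = 14
Change: 14 − 13 = +1

+1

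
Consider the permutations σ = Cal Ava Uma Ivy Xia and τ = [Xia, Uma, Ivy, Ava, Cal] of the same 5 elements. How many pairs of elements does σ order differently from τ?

9

Assign each item its position (1..5) in the first ordering, then rewrite the second ordering as that position sequence:
positions: Cal→1, Ava→2, Uma→3, Ivy→4, Xia→5
second ordering as positions: [5, 3, 4, 2, 1]
Discordant pairs = inversions in this position sequence.
5: 3, 4, 2, 1 → 4
3: 2, 1 → 2
4: 2, 1 → 2
2: 1 → 1
1: 0
Total: 4 + 2 + 2 + 1 + 0 = 9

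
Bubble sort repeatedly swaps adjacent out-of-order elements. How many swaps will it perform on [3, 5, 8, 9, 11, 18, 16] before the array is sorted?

1 swap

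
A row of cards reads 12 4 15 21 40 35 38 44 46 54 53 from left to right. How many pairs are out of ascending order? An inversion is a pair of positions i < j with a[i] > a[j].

There are 4 inversions.

For each element, count later entries that are smaller:
12: 1
4: 0
15: 0
21: 0
40: 2
35: 0
38: 0
44: 0
46: 0
54: 1
53: 0
Sum: 1 + 0 + 0 + 0 + 2 + 0 + 0 + 0 + 0 + 1 + 0 = 4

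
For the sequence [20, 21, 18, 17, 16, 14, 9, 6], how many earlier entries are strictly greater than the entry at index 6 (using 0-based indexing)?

6

The element at index 6 is 9.
Elements before it: 20, 21, 18, 17, 16, 14
Those larger than 9: 20, 21, 18, 17, 16, 14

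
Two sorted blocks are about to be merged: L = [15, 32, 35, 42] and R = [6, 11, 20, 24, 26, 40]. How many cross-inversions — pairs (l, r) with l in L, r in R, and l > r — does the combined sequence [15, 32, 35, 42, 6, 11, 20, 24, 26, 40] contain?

Count, for every r in R, how many entries of L exceed r:
r = 6: 15, 32, 35, 42 → 4
r = 11: 15, 32, 35, 42 → 4
r = 20: 32, 35, 42 → 3
r = 24: 32, 35, 42 → 3
r = 26: 32, 35, 42 → 3
r = 40: 42 → 1
Cross-inversions: 4 + 4 + 3 + 3 + 3 + 1 = 18

18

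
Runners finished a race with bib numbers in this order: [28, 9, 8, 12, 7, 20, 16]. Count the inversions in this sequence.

Inversions: 11

Element-by-element contributions:
28 → 9, 8, 12, 7, 20, 16 → 6
9 → 8, 7 → 2
8 → 7 → 1
12 → 7 → 1
7 → none → 0
20 → 16 → 1
16 → none → 0
Sum: 6 + 2 + 1 + 1 + 0 + 1 + 0 = 11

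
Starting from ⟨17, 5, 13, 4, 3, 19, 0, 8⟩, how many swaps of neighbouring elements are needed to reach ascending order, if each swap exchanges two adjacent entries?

18 adjacent swaps

The minimum number of adjacent swaps to sort an array equals its inversion count, since every such swap removes exactly one inversion.
Count inversions — for each element, later elements that are smaller:
17: 5, 13, 4, 3, 0, 8 → 6
5: 4, 3, 0 → 3
13: 4, 3, 0, 8 → 4
4: 3, 0 → 2
3: 0 → 1
19: 0, 8 → 2
0: none → 0
8: none → 0
Total inversions: 6 + 3 + 4 + 2 + 1 + 2 + 0 + 0 = 18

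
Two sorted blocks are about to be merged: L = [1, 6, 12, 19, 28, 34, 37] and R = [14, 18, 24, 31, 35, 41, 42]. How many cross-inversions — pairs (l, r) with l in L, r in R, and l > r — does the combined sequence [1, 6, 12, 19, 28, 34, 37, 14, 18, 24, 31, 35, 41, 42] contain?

Cross-inversions: 14

Count, for every r in R, how many entries of L exceed r:
r = 14: 19, 28, 34, 37 → 4
r = 18: 19, 28, 34, 37 → 4
r = 24: 28, 34, 37 → 3
r = 31: 34, 37 → 2
r = 35: 37 → 1
r = 41: none → 0
r = 42: none → 0
Cross-inversions: 4 + 4 + 3 + 2 + 1 + 0 + 0 = 14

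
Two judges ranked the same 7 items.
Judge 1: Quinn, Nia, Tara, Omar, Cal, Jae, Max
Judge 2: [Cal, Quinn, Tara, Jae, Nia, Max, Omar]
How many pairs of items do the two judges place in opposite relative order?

Assign each item its position (1..7) in the first ordering, then rewrite the second ordering as that position sequence:
positions: Quinn→1, Nia→2, Tara→3, Omar→4, Cal→5, Jae→6, Max→7
second ordering as positions: [5, 1, 3, 6, 2, 7, 4]
Discordant pairs = inversions in this position sequence.
5: 1, 3, 2, 4 → 4
1: 0
3: 2 → 1
6: 2, 4 → 2
2: 0
7: 4 → 1
4: 0
Total: 4 + 0 + 1 + 2 + 0 + 1 + 0 = 8

8 discordant pairs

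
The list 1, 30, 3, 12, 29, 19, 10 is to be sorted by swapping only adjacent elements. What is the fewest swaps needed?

9

Minimum adjacent swaps = number of inversions (each swap of adjacent out-of-order elements removes one inversion and no swap can remove more).
Count inversions — for each element, later elements that are smaller:
1: none → 0
30: 3, 12, 29, 19, 10 → 5
3: none → 0
12: 10 → 1
29: 19, 10 → 2
19: 10 → 1
10: none → 0
Total inversions: 0 + 5 + 0 + 1 + 2 + 1 + 0 = 9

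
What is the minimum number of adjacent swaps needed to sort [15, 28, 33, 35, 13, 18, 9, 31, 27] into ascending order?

The minimum number of adjacent swaps to sort an array equals its inversion count, since every such swap removes exactly one inversion.
Count inversions — for each element, later elements that are smaller:
15: 13, 9 → 2
28: 13, 18, 9, 27 → 4
33: 13, 18, 9, 31, 27 → 5
35: 13, 18, 9, 31, 27 → 5
13: 9 → 1
18: 9 → 1
9: none → 0
31: 27 → 1
27: none → 0
Total inversions: 2 + 4 + 5 + 5 + 1 + 1 + 0 + 1 + 0 = 19

19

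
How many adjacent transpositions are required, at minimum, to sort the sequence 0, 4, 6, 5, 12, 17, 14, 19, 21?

Minimum adjacent swaps = number of inversions (each swap of adjacent out-of-order elements removes one inversion and no swap can remove more).
Count inversions — for each element, later elements that are smaller:
0: none → 0
4: none → 0
6: 5 → 1
5: none → 0
12: none → 0
17: 14 → 1
14: none → 0
19: none → 0
21: none → 0
Total inversions: 0 + 0 + 1 + 0 + 0 + 1 + 0 + 0 + 0 = 2

There are 2 swaps.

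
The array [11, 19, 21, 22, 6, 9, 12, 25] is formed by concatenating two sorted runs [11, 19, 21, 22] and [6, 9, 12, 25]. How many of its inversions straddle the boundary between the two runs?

Cross-inversions: 11

Count, for every r in R, how many entries of L exceed r:
r = 6: 11, 19, 21, 22 → 4
r = 9: 11, 19, 21, 22 → 4
r = 12: 19, 21, 22 → 3
r = 25: none → 0
Cross-inversions: 4 + 4 + 3 + 0 = 11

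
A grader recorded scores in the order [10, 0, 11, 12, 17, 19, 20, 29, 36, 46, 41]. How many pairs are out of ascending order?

There are 2 inversions.

Sweep left to right; for each value list the smaller values that follow it:
10: 1
0: 0
11: 0
12: 0
17: 0
19: 0
20: 0
29: 0
36: 0
46: 1
41: 0
Sum: 1 + 0 + 0 + 0 + 0 + 0 + 0 + 0 + 0 + 1 + 0 = 2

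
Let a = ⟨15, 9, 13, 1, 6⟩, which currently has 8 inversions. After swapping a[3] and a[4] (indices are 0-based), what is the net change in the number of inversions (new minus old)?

+1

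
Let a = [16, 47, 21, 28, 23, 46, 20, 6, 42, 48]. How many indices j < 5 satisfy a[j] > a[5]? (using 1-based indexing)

2

The element at index 5 is 23.
Elements before it: 16, 47, 21, 28
Those larger than 23: 47, 28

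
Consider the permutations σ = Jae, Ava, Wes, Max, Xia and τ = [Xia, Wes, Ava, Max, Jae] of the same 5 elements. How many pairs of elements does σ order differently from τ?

Assign each item its position (1..5) in the first ordering, then rewrite the second ordering as that position sequence:
positions: Jae→1, Ava→2, Wes→3, Max→4, Xia→5
second ordering as positions: [5, 3, 2, 4, 1]
Discordant pairs = inversions in this position sequence.
5: 3, 2, 4, 1 → 4
3: 2, 1 → 2
2: 1 → 1
4: 1 → 1
1: 0
Total: 4 + 2 + 1 + 1 + 0 = 8

8 discordant pairs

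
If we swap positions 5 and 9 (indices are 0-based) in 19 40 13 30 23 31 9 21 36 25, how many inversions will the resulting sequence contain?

20

Positions 5 and 9 hold 31 and 25; after swapping, the array is [19, 40, 13, 30, 23, 25, 9, 21, 36, 31].
Sweep left to right; for each value list the smaller values that follow it:
19 → 13, 9 → 2
40 → 13, 30, 23, 25, 9, 21, 36, 31 → 8
13 → 9 → 1
30 → 23, 25, 9, 21 → 4
23 → 9, 21 → 2
25 → 9, 21 → 2
9 → none → 0
21 → none → 0
36 → 31 → 1
31 → none → 0
Sum: 2 + 8 + 1 + 4 + 2 + 2 + 0 + 0 + 1 + 0 = 20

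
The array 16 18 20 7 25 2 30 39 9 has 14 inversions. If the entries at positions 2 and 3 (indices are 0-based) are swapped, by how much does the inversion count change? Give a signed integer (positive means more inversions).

-1

Positions 2 and 3 hold 20 and 7; after swapping, the array is [16, 18, 7, 20, 25, 2, 30, 39, 9].
Count, for each position, how many later elements it exceeds:
16: 3
18: 3
7: 1
20: 2
25: 2
2: 0
30: 1
39: 1
9: 0
Sum: 3 + 3 + 1 + 2 + 2 + 0 + 1 + 1 + 0 = 13
Change: 13 − 14 = -1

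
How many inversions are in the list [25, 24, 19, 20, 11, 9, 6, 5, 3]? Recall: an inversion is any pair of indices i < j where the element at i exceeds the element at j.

35

Element-by-element contributions:
25: 8
24: 7
19: 5
20: 5
11: 4
9: 3
6: 2
5: 1
3: 0
Sum: 8 + 7 + 5 + 5 + 4 + 3 + 2 + 1 + 0 = 35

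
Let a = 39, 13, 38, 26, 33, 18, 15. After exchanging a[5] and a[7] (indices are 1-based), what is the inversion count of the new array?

12

Positions 5 and 7 hold 33 and 15; after swapping, the array is [39, 13, 38, 26, 15, 18, 33].
Sweep left to right; for each value list the smaller values that follow it:
39: 6
13: 0
38: 4
26: 2
15: 0
18: 0
33: 0
Sum: 6 + 0 + 4 + 2 + 0 + 0 + 0 = 12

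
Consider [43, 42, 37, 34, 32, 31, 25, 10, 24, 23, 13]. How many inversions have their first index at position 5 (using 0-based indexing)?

5 such elements

The element at index 5 is 31.
Elements after it: 25, 10, 24, 23, 13
Those smaller than 31: 25, 10, 24, 23, 13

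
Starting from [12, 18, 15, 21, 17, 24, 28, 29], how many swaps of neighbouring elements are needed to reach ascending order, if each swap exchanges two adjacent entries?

3 swaps

The minimum number of adjacent swaps to sort an array equals its inversion count, since every such swap removes exactly one inversion.
Count inversions — for each element, later elements that are smaller:
12: none → 0
18: 15, 17 → 2
15: none → 0
21: 17 → 1
17: none → 0
24: none → 0
28: none → 0
29: none → 0
Total inversions: 0 + 2 + 0 + 1 + 0 + 0 + 0 + 0 = 3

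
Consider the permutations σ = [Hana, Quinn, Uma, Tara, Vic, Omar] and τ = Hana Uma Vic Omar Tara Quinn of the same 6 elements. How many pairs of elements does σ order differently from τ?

6 discordant pairs

Assign each item its position (1..6) in the first ordering, then rewrite the second ordering as that position sequence:
positions: Hana→1, Quinn→2, Uma→3, Tara→4, Vic→5, Omar→6
second ordering as positions: [1, 3, 5, 6, 4, 2]
Discordant pairs = inversions in this position sequence.
1: 0
3: 2 → 1
5: 4, 2 → 2
6: 4, 2 → 2
4: 2 → 1
2: 0
Total: 0 + 1 + 2 + 2 + 1 + 0 = 6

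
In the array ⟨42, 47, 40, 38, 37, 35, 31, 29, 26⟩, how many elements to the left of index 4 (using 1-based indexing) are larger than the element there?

The element at index 4 is 38.
Elements before it: 42, 47, 40
Those larger than 38: 42, 47, 40

3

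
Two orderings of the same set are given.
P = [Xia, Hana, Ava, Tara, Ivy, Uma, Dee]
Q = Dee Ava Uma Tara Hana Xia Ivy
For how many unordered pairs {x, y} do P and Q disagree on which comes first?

Disagreeing pairs: 15

Assign each item its position (1..7) in the first ordering, then rewrite the second ordering as that position sequence:
positions: Xia→1, Hana→2, Ava→3, Tara→4, Ivy→5, Uma→6, Dee→7
second ordering as positions: [7, 3, 6, 4, 2, 1, 5]
Discordant pairs = inversions in this position sequence.
7: 3, 6, 4, 2, 1, 5 → 6
3: 2, 1 → 2
6: 4, 2, 1, 5 → 4
4: 2, 1 → 2
2: 1 → 1
1: 0
5: 0
Total: 6 + 2 + 4 + 2 + 1 + 0 + 0 = 15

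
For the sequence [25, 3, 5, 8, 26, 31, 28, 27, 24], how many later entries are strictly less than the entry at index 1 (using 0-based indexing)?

The element at index 1 is 3.
Elements after it: 5, 8, 26, 31, 28, 27, 24
None of them are smaller than 3.

0 such elements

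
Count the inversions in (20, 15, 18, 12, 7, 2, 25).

Sweep left to right; for each value list the smaller values that follow it:
20: 5
15: 3
18: 3
12: 2
7: 1
2: 0
25: 0
Sum: 5 + 3 + 3 + 2 + 1 + 0 + 0 = 14

14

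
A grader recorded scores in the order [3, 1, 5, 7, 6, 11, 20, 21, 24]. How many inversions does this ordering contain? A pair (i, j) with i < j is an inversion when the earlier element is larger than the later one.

2 inversions

Element-by-element contributions:
3 → 1 → 1
1 → none → 0
5 → none → 0
7 → 6 → 1
6 → none → 0
11 → none → 0
20 → none → 0
21 → none → 0
24 → none → 0
Sum: 1 + 0 + 0 + 1 + 0 + 0 + 0 + 0 + 0 = 2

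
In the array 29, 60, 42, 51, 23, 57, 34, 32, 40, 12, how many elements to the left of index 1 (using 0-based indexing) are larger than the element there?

0 such elements

The element at index 1 is 60.
Elements before it: 29
None of them are larger than 60.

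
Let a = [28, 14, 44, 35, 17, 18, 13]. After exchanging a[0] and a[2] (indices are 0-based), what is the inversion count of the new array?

Positions 0 and 2 hold 28 and 44; after swapping, the array is [44, 14, 28, 35, 17, 18, 13].
Element-by-element contributions:
44 → 14, 28, 35, 17, 18, 13 → 6
14 → 13 → 1
28 → 17, 18, 13 → 3
35 → 17, 18, 13 → 3
17 → 13 → 1
18 → 13 → 1
13 → none → 0
Sum: 6 + 1 + 3 + 3 + 1 + 1 + 0 = 15

15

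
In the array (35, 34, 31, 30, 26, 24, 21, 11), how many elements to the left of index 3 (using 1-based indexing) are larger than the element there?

2 such elements

The element at index 3 is 31.
Elements before it: 35, 34
Those larger than 31: 35, 34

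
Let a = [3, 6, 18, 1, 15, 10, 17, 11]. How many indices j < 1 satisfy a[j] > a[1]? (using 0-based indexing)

The element at index 1 is 6.
Elements before it: 3
None of them are larger than 6.

0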